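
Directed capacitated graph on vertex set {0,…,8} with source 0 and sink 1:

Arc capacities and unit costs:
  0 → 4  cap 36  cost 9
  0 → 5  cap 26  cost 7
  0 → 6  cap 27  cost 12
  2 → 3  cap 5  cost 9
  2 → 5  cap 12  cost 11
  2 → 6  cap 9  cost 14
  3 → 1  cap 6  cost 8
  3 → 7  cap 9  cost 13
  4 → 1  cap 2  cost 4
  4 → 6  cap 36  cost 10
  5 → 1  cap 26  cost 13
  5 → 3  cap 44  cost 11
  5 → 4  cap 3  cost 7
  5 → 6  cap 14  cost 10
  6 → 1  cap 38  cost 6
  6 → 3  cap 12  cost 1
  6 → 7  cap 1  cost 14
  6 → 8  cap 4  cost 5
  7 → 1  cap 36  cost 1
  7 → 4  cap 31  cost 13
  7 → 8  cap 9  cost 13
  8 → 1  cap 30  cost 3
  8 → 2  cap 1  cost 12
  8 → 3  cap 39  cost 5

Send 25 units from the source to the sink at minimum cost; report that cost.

Minimum cost for 25 units: 440

shortest-cost path #1: 0→4→1 push 2 @ unit cost 13 (adds 26)
shortest-cost path #2: 0→6→1 push 23 @ unit cost 18 (adds 414)
total cost = 440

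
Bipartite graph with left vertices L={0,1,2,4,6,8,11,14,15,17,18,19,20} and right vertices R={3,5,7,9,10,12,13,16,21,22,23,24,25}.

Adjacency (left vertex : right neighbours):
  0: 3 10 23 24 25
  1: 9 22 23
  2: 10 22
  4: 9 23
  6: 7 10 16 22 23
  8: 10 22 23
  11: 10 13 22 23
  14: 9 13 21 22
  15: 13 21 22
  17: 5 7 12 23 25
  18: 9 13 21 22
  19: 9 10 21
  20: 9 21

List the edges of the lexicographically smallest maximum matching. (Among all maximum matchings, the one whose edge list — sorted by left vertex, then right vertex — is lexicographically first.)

|M| = 9 (so the lex-smallest maximum matching has 9 edges)
process left vertices in ascending order; for each, take the smallest-labelled available neighbour that still permits 9 edges overall, or leave it unmatched if none does
lex-smallest matching: {0-3, 1-9, 2-10, 4-23, 6-7, 8-22, 11-13, 14-21, 17-5}

Lex-smallest maximum matching: {(0,3), (1,9), (2,10), (4,23), (6,7), (8,22), (11,13), (14,21), (17,5)}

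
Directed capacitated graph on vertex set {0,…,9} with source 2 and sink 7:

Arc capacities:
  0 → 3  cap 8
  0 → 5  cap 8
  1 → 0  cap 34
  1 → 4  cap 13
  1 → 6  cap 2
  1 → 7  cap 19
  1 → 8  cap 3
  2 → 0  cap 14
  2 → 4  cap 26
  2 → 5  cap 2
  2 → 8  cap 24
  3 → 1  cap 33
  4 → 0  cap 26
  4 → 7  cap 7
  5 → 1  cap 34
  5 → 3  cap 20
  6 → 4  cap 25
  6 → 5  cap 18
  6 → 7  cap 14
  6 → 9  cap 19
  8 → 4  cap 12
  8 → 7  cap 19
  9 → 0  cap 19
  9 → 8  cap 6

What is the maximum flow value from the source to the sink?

Maximum flow value: 44

augment #1: 2→4→7 bottleneck 7, total now 7
augment #2: 2→8→7 bottleneck 19, total now 26
augment #3: 2→5→1→7 bottleneck 2, total now 28
augment #4: 2→0→3→1→7 bottleneck 8, total now 36
augment #5: 2→0→5→1→7 bottleneck 6, total now 42
augment #6: 2→4→0→5→1→7 bottleneck 2, total now 44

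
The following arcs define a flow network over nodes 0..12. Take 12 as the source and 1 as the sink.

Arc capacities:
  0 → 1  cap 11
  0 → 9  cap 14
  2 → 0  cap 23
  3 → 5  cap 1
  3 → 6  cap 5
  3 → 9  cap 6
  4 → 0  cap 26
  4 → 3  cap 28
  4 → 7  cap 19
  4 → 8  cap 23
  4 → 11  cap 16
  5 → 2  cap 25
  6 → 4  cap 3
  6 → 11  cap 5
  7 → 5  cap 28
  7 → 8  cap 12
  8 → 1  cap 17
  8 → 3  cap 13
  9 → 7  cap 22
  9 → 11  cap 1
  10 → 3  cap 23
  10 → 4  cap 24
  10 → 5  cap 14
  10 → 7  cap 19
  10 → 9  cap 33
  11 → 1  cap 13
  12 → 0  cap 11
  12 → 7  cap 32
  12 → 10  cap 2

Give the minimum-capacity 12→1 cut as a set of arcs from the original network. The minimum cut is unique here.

Min-cut arcs: {(0,1), (7,8), (9,11), (12,10)} (total capacity 26)

augment #1: 12→0→1 push 11
augment #2: 12→7→8→1 push 12
augment #3: 12→10→4→8→1 push 2
augment #4: 12→7→5→2→0→9→11→1 push 1
max flow = 26; residual-reachable set from 12 gives S-side
cut edges (S→T): {(0,1), (7,8), (9,11), (12,10)} total cap 26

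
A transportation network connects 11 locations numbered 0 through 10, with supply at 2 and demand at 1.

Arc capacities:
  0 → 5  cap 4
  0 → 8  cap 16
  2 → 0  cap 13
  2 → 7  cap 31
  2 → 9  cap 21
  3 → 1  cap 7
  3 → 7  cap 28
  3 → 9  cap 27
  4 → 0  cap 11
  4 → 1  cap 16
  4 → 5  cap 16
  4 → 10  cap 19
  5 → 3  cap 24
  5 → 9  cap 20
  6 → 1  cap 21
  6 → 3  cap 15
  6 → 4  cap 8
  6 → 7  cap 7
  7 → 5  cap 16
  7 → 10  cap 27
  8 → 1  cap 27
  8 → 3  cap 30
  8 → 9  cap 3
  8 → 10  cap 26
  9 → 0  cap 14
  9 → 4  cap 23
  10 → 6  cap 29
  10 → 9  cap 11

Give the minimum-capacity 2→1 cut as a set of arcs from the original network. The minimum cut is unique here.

augment #1: 2→0→8→1 push 13
augment #2: 2→9→4→1 push 16
augment #3: 2→7→5→3→1 push 7
augment #4: 2→7→10→6→1 push 21
augment #5: 2→9→0→8→1 push 3
max flow = 60; residual-reachable set from 2 gives S-side
cut edges (S→T): {(0,8), (3,1), (4,1), (6,1)} total cap 60

Min-cut arcs: {(0,8), (3,1), (4,1), (6,1)} (total capacity 60)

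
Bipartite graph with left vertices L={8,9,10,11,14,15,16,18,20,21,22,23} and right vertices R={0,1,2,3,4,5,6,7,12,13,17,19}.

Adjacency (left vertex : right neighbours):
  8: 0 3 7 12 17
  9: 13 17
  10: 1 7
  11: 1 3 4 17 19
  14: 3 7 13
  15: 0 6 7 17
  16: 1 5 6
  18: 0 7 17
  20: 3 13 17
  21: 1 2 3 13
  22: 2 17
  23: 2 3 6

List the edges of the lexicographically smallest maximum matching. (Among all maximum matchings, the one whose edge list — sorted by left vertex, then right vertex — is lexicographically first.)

Lex-smallest maximum matching: {(8,12), (9,13), (10,1), (11,4), (14,3), (15,0), (16,5), (18,7), (20,17), (21,2), (23,6)}

|M| = 11 (so the lex-smallest maximum matching has 11 edges)
process left vertices in ascending order; for each, take the smallest-labelled available neighbour that still permits 11 edges overall, or leave it unmatched if none does
lex-smallest matching: {8-12, 9-13, 10-1, 11-4, 14-3, 15-0, 16-5, 18-7, 20-17, 21-2, 23-6}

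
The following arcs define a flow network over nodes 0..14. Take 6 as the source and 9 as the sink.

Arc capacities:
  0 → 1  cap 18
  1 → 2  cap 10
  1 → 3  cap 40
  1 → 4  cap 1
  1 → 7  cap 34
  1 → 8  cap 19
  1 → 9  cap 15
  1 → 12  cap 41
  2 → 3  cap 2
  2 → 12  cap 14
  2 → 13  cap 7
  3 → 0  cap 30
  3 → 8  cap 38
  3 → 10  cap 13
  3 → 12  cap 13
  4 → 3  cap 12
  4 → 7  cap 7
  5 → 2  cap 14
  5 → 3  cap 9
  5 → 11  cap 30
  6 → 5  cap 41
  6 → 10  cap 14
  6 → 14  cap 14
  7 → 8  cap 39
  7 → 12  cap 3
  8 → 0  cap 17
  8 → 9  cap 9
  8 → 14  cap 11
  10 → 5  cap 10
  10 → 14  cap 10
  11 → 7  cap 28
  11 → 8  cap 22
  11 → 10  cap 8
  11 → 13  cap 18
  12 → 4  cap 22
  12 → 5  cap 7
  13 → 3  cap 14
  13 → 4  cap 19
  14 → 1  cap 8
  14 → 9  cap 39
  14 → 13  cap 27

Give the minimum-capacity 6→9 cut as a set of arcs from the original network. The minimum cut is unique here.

augment #1: 6→14→9 push 14
augment #2: 6→10→14→9 push 10
augment #3: 6→5→3→8→9 push 9
augment #4: 6→5→11→8→14→9 push 11
augment #5: 6→5→2→3→0→1→9 push 2
augment #6: 6→5→11→8→0→1→9 push 11
augment #7: 6→5→2→13→3→0→1→9 push 2
max flow = 59; residual-reachable set from 6 gives S-side
cut edges (S→T): {(1,9), (6,14), (8,9), (8,14), (10,14)} total cap 59

Min-cut arcs: {(1,9), (6,14), (8,9), (8,14), (10,14)} (total capacity 59)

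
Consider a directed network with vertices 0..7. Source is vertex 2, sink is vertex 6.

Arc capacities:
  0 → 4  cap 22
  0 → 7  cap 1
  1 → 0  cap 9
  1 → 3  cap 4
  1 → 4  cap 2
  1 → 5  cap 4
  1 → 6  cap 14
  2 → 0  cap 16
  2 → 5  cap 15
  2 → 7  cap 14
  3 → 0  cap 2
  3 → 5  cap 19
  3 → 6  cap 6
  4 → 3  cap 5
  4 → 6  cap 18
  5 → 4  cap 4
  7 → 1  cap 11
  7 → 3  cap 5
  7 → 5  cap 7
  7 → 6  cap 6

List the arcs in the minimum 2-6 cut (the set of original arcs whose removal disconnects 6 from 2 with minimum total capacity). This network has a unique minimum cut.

Min-cut arcs: {(2,0), (2,7), (5,4)} (total capacity 34)

augment #1: 2→7→6 push 6
augment #2: 2→0→4→6 push 16
augment #3: 2→5→4→6 push 2
augment #4: 2→7→1→6 push 8
augment #5: 2→5→4→3→6 push 2
max flow = 34; residual-reachable set from 2 gives S-side
cut edges (S→T): {(2,0), (2,7), (5,4)} total cap 34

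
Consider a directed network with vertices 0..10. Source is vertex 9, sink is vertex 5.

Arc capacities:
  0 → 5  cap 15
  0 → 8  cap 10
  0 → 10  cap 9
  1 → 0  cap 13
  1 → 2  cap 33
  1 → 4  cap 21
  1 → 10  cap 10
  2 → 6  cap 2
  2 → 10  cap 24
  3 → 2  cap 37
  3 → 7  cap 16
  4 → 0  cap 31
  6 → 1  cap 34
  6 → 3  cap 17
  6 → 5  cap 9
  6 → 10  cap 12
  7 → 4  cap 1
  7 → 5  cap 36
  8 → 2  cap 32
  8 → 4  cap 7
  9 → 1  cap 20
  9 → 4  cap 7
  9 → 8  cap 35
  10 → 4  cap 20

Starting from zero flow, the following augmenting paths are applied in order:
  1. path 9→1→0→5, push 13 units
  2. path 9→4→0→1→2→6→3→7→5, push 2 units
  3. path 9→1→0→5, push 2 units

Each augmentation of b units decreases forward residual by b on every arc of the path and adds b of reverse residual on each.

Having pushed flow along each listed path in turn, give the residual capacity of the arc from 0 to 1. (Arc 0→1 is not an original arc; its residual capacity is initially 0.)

after path 1 (9→1→0→5, push 13): res(0,1)=13
after path 2 (9→4→0→1→2→6→3→7→5, push 2): res(0,1)=11
after path 3 (9→1→0→5, push 2): res(0,1)=13

Residual capacity of (0,1): 13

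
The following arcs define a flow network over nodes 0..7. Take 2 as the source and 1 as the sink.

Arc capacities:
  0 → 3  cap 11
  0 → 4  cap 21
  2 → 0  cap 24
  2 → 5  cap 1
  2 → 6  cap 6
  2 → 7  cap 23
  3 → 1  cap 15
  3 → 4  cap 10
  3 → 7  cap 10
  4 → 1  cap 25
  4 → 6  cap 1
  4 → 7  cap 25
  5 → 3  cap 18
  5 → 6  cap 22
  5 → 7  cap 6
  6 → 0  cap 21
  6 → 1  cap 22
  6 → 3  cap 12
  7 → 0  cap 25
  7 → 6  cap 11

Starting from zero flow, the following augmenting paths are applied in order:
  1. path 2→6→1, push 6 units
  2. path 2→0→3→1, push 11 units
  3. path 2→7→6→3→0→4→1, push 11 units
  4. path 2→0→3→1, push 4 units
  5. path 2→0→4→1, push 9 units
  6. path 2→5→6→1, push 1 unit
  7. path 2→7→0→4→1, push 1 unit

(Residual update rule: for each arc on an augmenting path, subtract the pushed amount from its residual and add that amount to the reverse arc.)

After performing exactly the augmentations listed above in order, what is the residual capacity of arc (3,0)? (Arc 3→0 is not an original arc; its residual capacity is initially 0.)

after path 1 (2→6→1, push 6): res(3,0)=0
after path 2 (2→0→3→1, push 11): res(3,0)=11
after path 3 (2→7→6→3→0→4→1, push 11): res(3,0)=0
after path 4 (2→0→3→1, push 4): res(3,0)=4
after path 5 (2→0→4→1, push 9): res(3,0)=4
after path 6 (2→5→6→1, push 1): res(3,0)=4
after path 7 (2→7→0→4→1, push 1): res(3,0)=4

Residual capacity of (3,0): 4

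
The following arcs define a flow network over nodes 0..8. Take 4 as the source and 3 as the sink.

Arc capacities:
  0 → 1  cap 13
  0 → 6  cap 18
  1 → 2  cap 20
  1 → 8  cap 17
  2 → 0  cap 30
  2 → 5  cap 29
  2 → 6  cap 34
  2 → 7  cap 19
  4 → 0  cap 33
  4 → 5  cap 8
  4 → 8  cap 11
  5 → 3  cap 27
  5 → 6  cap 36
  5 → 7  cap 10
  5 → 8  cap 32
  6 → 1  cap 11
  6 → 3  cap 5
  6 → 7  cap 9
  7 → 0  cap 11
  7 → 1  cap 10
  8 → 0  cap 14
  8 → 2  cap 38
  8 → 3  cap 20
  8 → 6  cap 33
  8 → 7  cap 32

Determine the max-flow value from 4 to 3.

augment #1: 4→5→3 bottleneck 8, total now 8
augment #2: 4→8→3 bottleneck 11, total now 19
augment #3: 4→0→6→3 bottleneck 5, total now 24
augment #4: 4→0→1→8→3 bottleneck 9, total now 33
augment #5: 4→0→1→2→5→3 bottleneck 4, total now 37
augment #6: 4→0→6→1→2→5→3 bottleneck 11, total now 48
augment #7: 4→0→6→7→1→2→5→3 bottleneck 2, total now 50

Maximum flow value: 50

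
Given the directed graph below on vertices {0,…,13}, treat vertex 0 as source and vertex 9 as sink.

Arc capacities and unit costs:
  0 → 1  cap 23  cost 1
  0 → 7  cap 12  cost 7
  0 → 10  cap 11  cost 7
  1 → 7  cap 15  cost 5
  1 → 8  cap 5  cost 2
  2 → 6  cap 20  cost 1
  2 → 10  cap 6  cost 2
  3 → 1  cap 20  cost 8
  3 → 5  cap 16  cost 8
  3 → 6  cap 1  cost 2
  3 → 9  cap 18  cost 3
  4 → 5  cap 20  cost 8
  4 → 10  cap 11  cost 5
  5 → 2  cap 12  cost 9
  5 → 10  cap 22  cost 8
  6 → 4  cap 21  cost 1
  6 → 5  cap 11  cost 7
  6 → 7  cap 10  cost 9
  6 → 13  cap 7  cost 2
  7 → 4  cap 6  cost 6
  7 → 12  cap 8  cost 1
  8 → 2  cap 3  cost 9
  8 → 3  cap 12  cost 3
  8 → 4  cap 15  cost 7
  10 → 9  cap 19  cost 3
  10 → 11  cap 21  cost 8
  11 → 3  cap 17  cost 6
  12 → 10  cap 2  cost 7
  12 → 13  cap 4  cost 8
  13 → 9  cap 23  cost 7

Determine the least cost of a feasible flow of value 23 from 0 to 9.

shortest-cost path #1: 0→1→8→3→9 push 5 @ unit cost 9 (adds 45)
shortest-cost path #2: 0→10→9 push 11 @ unit cost 10 (adds 110)
shortest-cost path #3: 0→1→7→12→10→9 push 2 @ unit cost 17 (adds 34)
shortest-cost path #4: 0→1→7→4→10→9 push 5 @ unit cost 20 (adds 100)
total cost = 289

Minimum cost for 23 units: 289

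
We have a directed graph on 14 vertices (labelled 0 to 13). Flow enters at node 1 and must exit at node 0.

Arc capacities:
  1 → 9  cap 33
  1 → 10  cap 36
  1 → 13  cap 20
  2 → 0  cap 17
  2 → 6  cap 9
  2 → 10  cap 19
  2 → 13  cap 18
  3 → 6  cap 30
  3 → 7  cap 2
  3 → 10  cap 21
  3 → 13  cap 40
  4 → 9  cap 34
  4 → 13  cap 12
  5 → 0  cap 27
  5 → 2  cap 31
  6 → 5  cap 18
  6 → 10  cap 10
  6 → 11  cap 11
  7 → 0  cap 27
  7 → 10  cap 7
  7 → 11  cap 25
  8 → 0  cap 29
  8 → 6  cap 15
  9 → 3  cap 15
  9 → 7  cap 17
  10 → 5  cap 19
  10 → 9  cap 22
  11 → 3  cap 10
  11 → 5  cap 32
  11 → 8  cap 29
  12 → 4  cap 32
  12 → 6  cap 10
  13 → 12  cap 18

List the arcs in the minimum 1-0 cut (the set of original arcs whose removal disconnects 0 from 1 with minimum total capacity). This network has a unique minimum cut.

augment #1: 1→9→7→0 push 17
augment #2: 1→10→5→0 push 19
augment #3: 1→9→3→7→0 push 2
augment #4: 1→9→3→6→5→0 push 8
augment #5: 1→9→3→6→5→2→0 push 5
augment #6: 1→13→12→6→5→2→0 push 5
augment #7: 1→13→12→6→11→8→0 push 5
max flow = 61; residual-reachable set from 1 gives S-side
cut edges (S→T): {(9,3), (9,7), (10,5), (12,6)} total cap 61

Min-cut arcs: {(9,3), (9,7), (10,5), (12,6)} (total capacity 61)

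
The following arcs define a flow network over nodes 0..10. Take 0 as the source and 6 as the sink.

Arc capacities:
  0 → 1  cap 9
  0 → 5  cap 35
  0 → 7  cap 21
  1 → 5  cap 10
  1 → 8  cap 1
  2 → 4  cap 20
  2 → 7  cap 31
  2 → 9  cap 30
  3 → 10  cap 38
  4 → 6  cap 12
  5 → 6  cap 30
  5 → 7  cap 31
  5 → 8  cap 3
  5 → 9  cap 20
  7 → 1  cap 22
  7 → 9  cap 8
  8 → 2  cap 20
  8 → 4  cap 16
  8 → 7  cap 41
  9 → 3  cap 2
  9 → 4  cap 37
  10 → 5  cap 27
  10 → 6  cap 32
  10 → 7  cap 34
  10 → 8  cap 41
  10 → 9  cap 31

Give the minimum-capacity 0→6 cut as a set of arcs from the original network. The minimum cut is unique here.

augment #1: 0→5→6 push 30
augment #2: 0→1→8→4→6 push 1
augment #3: 0→5→8→4→6 push 3
augment #4: 0→5→9→4→6 push 2
augment #5: 0→7→9→4→6 push 6
augment #6: 0→7→9→3→10→6 push 2
max flow = 44; residual-reachable set from 0 gives S-side
cut edges (S→T): {(4,6), (5,6), (9,3)} total cap 44

Min-cut arcs: {(4,6), (5,6), (9,3)} (total capacity 44)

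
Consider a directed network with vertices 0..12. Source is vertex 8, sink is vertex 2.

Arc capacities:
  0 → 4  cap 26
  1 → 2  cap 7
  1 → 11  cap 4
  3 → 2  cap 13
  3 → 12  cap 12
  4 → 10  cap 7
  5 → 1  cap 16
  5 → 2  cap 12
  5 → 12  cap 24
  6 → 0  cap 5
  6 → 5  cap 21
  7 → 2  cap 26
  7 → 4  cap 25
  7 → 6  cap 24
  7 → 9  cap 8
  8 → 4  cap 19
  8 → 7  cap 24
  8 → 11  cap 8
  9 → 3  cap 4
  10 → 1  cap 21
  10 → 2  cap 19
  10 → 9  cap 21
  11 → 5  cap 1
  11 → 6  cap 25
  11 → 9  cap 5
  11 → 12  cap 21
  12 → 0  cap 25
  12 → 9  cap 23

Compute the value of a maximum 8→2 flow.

Maximum flow value: 39

augment #1: 8→7→2 bottleneck 24, total now 24
augment #2: 8→4→10→2 bottleneck 7, total now 31
augment #3: 8→11→5→2 bottleneck 1, total now 32
augment #4: 8→11→6→5→2 bottleneck 7, total now 39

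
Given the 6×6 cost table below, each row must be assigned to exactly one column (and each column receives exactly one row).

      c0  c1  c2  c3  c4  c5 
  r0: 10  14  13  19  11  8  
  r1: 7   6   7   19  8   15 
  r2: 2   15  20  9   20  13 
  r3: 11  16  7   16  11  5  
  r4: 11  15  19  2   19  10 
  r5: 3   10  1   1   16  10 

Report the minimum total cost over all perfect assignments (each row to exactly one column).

Minimum assignment cost: 27

optimal assignment: row0→col4 (cost 11), row1→col1 (cost 6), row2→col0 (cost 2), row3→col5 (cost 5), row4→col3 (cost 2), row5→col2 (cost 1)
total = 11 + 6 + 2 + 5 + 2 + 1 = 27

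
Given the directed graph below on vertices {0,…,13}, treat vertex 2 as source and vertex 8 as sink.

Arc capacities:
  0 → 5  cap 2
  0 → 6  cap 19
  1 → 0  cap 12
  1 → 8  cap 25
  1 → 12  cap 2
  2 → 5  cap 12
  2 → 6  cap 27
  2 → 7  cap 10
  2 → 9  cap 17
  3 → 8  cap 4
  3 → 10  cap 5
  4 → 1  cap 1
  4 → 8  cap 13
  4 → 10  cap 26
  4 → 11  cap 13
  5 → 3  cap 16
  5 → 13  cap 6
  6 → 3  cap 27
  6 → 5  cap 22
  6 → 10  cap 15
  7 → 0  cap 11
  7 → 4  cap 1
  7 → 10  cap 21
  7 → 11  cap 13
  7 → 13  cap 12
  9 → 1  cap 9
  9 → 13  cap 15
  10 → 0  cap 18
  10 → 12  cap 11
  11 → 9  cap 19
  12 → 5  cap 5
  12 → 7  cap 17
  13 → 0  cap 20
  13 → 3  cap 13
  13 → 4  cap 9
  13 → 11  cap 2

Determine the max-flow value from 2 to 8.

Maximum flow value: 23

augment #1: 2→5→3→8 bottleneck 4, total now 4
augment #2: 2→7→4→8 bottleneck 1, total now 5
augment #3: 2→9→1→8 bottleneck 9, total now 14
augment #4: 2→5→13→4→8 bottleneck 6, total now 20
augment #5: 2→7→13→4→8 bottleneck 3, total now 23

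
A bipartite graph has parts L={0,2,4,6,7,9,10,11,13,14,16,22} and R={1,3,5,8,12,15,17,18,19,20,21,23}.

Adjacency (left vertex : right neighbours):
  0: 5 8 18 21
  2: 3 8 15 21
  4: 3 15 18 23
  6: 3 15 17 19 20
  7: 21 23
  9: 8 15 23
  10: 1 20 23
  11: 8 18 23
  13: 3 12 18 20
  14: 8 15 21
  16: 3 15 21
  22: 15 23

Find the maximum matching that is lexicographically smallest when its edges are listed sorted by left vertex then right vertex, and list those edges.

Lex-smallest maximum matching: {(0,5), (2,3), (4,15), (6,17), (7,21), (9,8), (10,1), (11,18), (13,12), (22,23)}

|M| = 10 (so the lex-smallest maximum matching has 10 edges)
process left vertices in ascending order; for each, take the smallest-labelled available neighbour that still permits 10 edges overall, or leave it unmatched if none does
lex-smallest matching: {0-5, 2-3, 4-15, 6-17, 7-21, 9-8, 10-1, 11-18, 13-12, 22-23}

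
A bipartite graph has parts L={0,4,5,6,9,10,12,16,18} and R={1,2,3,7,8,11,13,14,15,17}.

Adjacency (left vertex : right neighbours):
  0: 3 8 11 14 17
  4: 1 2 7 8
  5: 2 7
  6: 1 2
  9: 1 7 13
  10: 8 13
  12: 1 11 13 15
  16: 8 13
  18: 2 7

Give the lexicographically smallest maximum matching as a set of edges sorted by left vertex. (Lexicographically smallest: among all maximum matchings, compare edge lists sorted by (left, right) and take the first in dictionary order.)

|M| = 7 (so the lex-smallest maximum matching has 7 edges)
process left vertices in ascending order; for each, take the smallest-labelled available neighbour that still permits 7 edges overall, or leave it unmatched if none does
lex-smallest matching: {0-3, 4-1, 5-2, 9-7, 10-8, 12-11, 16-13}

Lex-smallest maximum matching: {(0,3), (4,1), (5,2), (9,7), (10,8), (12,11), (16,13)}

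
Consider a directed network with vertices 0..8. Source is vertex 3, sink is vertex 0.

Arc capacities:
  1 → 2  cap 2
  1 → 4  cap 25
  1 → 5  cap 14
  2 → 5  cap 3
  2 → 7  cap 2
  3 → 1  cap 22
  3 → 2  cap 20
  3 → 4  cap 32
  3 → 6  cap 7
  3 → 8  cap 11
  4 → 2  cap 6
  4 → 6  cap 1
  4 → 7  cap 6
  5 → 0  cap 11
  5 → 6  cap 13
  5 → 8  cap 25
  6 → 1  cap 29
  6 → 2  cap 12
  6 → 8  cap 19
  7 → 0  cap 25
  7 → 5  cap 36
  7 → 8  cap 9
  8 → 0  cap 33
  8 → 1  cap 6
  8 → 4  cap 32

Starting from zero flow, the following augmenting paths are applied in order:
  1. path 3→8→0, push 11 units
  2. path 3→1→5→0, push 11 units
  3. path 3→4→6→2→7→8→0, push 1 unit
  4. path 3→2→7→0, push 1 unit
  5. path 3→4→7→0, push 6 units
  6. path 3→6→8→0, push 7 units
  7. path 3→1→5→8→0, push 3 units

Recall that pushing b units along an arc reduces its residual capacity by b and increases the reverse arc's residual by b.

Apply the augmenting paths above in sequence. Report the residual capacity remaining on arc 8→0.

after path 1 (3→8→0, push 11): res(8,0)=22
after path 2 (3→1→5→0, push 11): res(8,0)=22
after path 3 (3→4→6→2→7→8→0, push 1): res(8,0)=21
after path 4 (3→2→7→0, push 1): res(8,0)=21
after path 5 (3→4→7→0, push 6): res(8,0)=21
after path 6 (3→6→8→0, push 7): res(8,0)=14
after path 7 (3→1→5→8→0, push 3): res(8,0)=11

Residual capacity of (8,0): 11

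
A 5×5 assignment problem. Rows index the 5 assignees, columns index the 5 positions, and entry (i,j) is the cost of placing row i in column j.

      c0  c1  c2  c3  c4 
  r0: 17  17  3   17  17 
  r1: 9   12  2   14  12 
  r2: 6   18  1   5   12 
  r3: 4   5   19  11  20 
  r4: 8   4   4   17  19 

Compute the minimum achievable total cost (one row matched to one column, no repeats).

Minimum assignment cost: 28

optimal assignment: row0→col2 (cost 3), row1→col4 (cost 12), row2→col3 (cost 5), row3→col0 (cost 4), row4→col1 (cost 4)
total = 3 + 12 + 5 + 4 + 4 = 28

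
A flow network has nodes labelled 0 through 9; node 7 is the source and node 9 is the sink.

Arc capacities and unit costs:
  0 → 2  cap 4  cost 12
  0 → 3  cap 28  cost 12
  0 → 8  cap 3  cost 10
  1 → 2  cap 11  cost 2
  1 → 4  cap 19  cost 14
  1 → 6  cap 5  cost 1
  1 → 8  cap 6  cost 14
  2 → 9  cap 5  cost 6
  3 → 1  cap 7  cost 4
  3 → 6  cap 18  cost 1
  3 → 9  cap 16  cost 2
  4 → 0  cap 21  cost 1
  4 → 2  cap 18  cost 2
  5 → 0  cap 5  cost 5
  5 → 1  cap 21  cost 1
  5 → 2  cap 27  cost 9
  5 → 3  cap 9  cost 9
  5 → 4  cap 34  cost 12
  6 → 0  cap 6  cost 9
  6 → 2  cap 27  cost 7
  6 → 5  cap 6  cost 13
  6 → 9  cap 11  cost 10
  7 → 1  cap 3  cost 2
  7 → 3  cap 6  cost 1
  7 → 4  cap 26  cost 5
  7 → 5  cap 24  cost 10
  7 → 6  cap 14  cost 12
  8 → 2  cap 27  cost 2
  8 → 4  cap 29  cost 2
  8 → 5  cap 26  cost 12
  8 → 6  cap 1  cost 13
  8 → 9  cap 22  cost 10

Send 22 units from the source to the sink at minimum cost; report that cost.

Minimum cost for 22 units: 282

shortest-cost path #1: 7→3→9 push 6 @ unit cost 3 (adds 18)
shortest-cost path #2: 7→1→2→9 push 3 @ unit cost 10 (adds 30)
shortest-cost path #3: 7→4→2→9 push 2 @ unit cost 13 (adds 26)
shortest-cost path #4: 7→4→2→1→6→9 push 3 @ unit cost 16 (adds 48)
shortest-cost path #5: 7→4→0→3→9 push 8 @ unit cost 20 (adds 160)
total cost = 282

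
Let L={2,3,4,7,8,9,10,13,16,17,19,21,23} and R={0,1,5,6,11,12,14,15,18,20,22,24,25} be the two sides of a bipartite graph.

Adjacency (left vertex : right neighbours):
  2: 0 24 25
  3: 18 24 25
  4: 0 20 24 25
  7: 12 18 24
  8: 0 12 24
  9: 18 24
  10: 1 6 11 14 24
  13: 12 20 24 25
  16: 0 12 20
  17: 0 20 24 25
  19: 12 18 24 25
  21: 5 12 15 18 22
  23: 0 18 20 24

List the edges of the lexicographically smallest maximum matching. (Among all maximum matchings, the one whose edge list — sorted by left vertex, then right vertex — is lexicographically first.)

Lex-smallest maximum matching: {(2,0), (3,18), (4,20), (7,12), (8,24), (10,1), (13,25), (21,5)}

|M| = 8 (so the lex-smallest maximum matching has 8 edges)
process left vertices in ascending order; for each, take the smallest-labelled available neighbour that still permits 8 edges overall, or leave it unmatched if none does
lex-smallest matching: {2-0, 3-18, 4-20, 7-12, 8-24, 10-1, 13-25, 21-5}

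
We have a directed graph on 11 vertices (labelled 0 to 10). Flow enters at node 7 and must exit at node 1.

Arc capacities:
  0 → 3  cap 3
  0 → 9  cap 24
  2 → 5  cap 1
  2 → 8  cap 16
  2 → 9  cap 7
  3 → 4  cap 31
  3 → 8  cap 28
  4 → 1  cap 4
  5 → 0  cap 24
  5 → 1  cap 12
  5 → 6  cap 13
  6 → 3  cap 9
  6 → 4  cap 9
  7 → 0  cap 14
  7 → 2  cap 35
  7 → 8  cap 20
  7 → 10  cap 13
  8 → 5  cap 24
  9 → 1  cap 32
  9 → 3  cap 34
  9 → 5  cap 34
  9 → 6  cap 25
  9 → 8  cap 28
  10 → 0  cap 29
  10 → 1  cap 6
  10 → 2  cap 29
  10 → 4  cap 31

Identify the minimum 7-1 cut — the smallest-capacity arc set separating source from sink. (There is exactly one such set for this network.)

Min-cut arcs: {(0,9), (2,9), (4,1), (5,1), (10,1)} (total capacity 53)

augment #1: 7→10→1 push 6
augment #2: 7→0→9→1 push 14
augment #3: 7→2→5→1 push 1
augment #4: 7→2→9→1 push 7
augment #5: 7→8→5→1 push 11
augment #6: 7→10→4→1 push 4
augment #7: 7→10→0→9→1 push 3
augment #8: 7→8→5→0→9→1 push 7
max flow = 53; residual-reachable set from 7 gives S-side
cut edges (S→T): {(0,9), (2,9), (4,1), (5,1), (10,1)} total cap 53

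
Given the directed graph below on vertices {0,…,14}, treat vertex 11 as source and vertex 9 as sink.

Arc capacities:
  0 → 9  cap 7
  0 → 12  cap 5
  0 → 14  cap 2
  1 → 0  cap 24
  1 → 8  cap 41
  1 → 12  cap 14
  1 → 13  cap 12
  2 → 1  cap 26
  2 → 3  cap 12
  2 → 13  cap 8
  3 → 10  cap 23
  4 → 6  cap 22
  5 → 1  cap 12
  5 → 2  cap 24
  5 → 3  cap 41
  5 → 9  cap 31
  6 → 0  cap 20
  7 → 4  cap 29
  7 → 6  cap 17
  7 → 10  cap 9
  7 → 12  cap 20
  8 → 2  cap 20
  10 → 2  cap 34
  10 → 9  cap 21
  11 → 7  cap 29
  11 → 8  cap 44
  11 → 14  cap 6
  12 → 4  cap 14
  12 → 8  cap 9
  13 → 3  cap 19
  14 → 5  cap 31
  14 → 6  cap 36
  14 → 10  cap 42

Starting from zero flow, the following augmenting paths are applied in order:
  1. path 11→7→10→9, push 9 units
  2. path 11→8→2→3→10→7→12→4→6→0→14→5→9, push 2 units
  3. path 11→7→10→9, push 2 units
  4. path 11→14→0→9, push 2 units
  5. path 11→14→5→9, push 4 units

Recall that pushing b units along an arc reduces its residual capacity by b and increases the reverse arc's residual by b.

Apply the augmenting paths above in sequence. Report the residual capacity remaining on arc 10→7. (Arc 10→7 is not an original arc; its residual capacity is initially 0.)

Residual capacity of (10,7): 9

after path 1 (11→7→10→9, push 9): res(10,7)=9
after path 2 (11→8→2→3→10→7→12→4→6→0→14→5→9, push 2): res(10,7)=7
after path 3 (11→7→10→9, push 2): res(10,7)=9
after path 4 (11→14→0→9, push 2): res(10,7)=9
after path 5 (11→14→5→9, push 4): res(10,7)=9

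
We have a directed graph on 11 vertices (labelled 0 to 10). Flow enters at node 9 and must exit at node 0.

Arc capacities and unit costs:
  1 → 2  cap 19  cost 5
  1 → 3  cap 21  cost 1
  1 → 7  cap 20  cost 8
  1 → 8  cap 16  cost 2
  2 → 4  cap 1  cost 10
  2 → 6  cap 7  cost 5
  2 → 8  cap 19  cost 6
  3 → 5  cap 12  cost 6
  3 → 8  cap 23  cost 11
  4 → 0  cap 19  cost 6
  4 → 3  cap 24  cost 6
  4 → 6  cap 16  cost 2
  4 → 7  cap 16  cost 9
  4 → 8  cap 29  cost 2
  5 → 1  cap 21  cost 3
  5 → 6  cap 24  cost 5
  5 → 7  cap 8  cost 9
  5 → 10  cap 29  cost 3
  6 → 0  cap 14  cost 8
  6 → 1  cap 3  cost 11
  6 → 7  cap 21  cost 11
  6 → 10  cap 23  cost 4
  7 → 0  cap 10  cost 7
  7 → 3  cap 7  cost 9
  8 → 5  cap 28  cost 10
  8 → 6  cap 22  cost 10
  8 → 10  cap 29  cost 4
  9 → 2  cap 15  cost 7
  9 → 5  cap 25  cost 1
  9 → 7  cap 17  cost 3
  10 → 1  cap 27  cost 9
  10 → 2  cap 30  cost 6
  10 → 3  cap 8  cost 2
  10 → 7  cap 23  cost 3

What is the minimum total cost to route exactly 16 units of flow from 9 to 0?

shortest-cost path #1: 9→7→0 push 10 @ unit cost 10 (adds 100)
shortest-cost path #2: 9→5→6→0 push 6 @ unit cost 14 (adds 84)
total cost = 184

Minimum cost for 16 units: 184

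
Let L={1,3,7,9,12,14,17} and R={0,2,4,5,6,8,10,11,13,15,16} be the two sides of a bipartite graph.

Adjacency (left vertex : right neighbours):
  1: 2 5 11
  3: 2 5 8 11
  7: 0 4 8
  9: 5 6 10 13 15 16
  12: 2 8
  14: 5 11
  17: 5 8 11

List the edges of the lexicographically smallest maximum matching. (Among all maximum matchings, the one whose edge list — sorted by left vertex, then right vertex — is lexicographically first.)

Lex-smallest maximum matching: {(1,2), (3,5), (7,0), (9,6), (12,8), (14,11)}

|M| = 6 (so the lex-smallest maximum matching has 6 edges)
process left vertices in ascending order; for each, take the smallest-labelled available neighbour that still permits 6 edges overall, or leave it unmatched if none does
lex-smallest matching: {1-2, 3-5, 7-0, 9-6, 12-8, 14-11}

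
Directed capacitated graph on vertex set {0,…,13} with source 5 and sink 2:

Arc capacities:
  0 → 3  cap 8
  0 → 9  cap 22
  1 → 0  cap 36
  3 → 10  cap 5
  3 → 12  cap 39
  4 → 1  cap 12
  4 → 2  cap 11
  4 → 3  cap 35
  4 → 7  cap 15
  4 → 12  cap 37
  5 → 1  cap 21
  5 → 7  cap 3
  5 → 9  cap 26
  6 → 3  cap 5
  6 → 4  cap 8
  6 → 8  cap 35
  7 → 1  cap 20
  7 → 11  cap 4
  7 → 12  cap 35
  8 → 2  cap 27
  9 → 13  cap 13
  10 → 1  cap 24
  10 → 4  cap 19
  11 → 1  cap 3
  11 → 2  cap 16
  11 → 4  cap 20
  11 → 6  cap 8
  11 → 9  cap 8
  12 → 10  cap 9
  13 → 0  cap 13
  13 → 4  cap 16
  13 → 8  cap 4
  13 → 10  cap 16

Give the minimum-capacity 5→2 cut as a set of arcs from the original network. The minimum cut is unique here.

augment #1: 5→7→11→2 push 3
augment #2: 5→9→13→4→2 push 11
augment #3: 5→9→13→8→2 push 2
augment #4: 5→1→0→3→10→4→7→11→2 push 1
augment #5: 5→1→0→3→10→4→13→8→2 push 2
max flow = 19; residual-reachable set from 5 gives S-side
cut edges (S→T): {(4,2), (7,11), (13,8)} total cap 19

Min-cut arcs: {(4,2), (7,11), (13,8)} (total capacity 19)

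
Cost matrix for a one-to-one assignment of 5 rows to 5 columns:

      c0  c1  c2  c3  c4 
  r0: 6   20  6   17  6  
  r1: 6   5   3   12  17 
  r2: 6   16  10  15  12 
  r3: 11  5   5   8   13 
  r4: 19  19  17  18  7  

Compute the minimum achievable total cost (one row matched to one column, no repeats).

optimal assignment: row0→col2 (cost 6), row1→col1 (cost 5), row2→col0 (cost 6), row3→col3 (cost 8), row4→col4 (cost 7)
total = 6 + 5 + 6 + 8 + 7 = 32

Minimum assignment cost: 32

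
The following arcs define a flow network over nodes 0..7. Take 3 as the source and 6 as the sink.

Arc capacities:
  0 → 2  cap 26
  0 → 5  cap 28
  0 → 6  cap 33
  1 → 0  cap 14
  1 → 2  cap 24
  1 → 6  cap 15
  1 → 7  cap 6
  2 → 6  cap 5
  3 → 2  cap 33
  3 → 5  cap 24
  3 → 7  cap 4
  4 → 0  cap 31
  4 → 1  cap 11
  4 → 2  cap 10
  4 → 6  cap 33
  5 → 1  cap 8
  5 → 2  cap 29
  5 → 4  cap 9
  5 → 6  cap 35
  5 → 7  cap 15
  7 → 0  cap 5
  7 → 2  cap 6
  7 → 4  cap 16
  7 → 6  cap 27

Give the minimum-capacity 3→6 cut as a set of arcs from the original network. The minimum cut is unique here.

augment #1: 3→2→6 push 5
augment #2: 3→5→6 push 24
augment #3: 3→7→6 push 4
max flow = 33; residual-reachable set from 3 gives S-side
cut edges (S→T): {(2,6), (3,5), (3,7)} total cap 33

Min-cut arcs: {(2,6), (3,5), (3,7)} (total capacity 33)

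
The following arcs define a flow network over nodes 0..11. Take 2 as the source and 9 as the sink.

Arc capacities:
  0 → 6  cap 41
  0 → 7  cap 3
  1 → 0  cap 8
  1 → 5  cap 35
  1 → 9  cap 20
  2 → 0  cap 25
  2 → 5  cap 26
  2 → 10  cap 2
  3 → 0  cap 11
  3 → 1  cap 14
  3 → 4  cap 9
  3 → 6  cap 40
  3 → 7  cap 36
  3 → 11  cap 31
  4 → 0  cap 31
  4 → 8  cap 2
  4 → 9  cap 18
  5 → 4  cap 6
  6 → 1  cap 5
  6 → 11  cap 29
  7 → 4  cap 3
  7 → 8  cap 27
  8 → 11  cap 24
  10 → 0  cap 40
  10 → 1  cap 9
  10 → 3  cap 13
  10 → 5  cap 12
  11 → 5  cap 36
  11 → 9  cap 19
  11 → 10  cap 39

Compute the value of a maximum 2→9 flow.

Maximum flow value: 33

augment #1: 2→5→4→9 bottleneck 6, total now 6
augment #2: 2→10→1→9 bottleneck 2, total now 8
augment #3: 2→0→6→1→9 bottleneck 5, total now 13
augment #4: 2→0→6→11→9 bottleneck 19, total now 32
augment #5: 2→0→7→4→9 bottleneck 1, total now 33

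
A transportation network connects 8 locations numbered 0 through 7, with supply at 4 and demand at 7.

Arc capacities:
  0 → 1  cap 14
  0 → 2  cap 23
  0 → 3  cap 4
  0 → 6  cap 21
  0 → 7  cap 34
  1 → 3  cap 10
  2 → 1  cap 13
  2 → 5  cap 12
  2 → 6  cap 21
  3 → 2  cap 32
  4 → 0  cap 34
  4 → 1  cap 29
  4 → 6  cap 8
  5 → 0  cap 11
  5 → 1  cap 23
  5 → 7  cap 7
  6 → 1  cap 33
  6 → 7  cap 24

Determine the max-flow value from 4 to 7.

augment #1: 4→0→7 bottleneck 34, total now 34
augment #2: 4→6→7 bottleneck 8, total now 42
augment #3: 4→1→3→2→5→7 bottleneck 7, total now 49
augment #4: 4→1→3→2→6→7 bottleneck 3, total now 52

Maximum flow value: 52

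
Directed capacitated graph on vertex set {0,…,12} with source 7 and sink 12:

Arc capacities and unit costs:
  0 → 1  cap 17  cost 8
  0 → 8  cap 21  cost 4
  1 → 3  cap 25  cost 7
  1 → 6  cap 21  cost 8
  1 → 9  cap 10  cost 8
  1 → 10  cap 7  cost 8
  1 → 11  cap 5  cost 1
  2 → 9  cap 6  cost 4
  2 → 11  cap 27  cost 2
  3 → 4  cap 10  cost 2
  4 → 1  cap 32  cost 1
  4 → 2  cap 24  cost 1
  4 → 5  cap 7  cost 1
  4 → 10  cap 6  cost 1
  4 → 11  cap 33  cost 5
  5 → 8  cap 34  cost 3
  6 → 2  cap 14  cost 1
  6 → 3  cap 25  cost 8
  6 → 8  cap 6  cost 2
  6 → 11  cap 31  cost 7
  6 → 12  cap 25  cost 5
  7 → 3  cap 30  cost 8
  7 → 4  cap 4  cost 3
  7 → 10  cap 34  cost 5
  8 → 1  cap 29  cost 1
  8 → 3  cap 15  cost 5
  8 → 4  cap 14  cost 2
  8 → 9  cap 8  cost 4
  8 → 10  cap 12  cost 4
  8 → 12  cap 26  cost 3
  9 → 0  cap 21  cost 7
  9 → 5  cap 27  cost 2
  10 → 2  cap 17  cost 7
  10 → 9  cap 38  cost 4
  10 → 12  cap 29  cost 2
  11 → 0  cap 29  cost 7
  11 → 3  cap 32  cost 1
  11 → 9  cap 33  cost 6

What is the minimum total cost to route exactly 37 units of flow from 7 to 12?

shortest-cost path #1: 7→4→10→12 push 4 @ unit cost 6 (adds 24)
shortest-cost path #2: 7→10→12 push 25 @ unit cost 7 (adds 175)
shortest-cost path #3: 7→10→4→5→8→12 push 4 @ unit cost 11 (adds 44)
shortest-cost path #4: 7→3→4→5→8→12 push 3 @ unit cost 17 (adds 51)
shortest-cost path #5: 7→10→9→5→8→12 push 1 @ unit cost 17 (adds 17)
total cost = 311

Minimum cost for 37 units: 311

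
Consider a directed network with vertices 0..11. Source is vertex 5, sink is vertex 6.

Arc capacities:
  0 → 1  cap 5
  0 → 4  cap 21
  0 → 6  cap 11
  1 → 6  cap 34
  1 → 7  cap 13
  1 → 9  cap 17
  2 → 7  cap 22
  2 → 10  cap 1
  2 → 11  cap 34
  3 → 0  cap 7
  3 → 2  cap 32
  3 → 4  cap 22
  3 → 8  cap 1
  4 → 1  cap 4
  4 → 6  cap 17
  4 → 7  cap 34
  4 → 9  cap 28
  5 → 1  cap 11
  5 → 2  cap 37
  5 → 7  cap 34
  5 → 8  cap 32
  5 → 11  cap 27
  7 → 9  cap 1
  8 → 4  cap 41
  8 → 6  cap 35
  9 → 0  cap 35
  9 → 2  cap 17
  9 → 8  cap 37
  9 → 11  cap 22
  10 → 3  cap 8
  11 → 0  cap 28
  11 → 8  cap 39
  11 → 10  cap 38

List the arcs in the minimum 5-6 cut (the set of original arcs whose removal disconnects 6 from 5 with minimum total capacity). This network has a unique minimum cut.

augment #1: 5→1→6 push 11
augment #2: 5→8→6 push 32
augment #3: 5→11→0→6 push 11
augment #4: 5→11→8→6 push 3
augment #5: 5→11→0→1→6 push 5
augment #6: 5→11→0→4→6 push 8
augment #7: 5→2→10→3→4→6 push 1
augment #8: 5→2→11→0→4→6 push 4
augment #9: 5→2→11→8→4→6 push 4
augment #10: 5→2→11→8→4→1→6 push 4
max flow = 83; residual-reachable set from 5 gives S-side
cut edges (S→T): {(0,1), (0,6), (4,1), (4,6), (5,1), (8,6)} total cap 83

Min-cut arcs: {(0,1), (0,6), (4,1), (4,6), (5,1), (8,6)} (total capacity 83)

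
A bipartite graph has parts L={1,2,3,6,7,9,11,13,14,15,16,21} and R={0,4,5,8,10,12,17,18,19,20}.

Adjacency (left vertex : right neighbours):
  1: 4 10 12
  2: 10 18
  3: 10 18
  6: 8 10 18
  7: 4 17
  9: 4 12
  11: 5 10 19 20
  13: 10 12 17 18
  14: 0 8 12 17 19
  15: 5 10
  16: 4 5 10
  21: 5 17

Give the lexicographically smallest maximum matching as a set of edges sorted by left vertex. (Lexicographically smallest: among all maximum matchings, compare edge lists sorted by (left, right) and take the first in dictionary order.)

Lex-smallest maximum matching: {(1,4), (2,10), (3,18), (6,8), (7,17), (9,12), (11,19), (14,0), (15,5)}

|M| = 9 (so the lex-smallest maximum matching has 9 edges)
process left vertices in ascending order; for each, take the smallest-labelled available neighbour that still permits 9 edges overall, or leave it unmatched if none does
lex-smallest matching: {1-4, 2-10, 3-18, 6-8, 7-17, 9-12, 11-19, 14-0, 15-5}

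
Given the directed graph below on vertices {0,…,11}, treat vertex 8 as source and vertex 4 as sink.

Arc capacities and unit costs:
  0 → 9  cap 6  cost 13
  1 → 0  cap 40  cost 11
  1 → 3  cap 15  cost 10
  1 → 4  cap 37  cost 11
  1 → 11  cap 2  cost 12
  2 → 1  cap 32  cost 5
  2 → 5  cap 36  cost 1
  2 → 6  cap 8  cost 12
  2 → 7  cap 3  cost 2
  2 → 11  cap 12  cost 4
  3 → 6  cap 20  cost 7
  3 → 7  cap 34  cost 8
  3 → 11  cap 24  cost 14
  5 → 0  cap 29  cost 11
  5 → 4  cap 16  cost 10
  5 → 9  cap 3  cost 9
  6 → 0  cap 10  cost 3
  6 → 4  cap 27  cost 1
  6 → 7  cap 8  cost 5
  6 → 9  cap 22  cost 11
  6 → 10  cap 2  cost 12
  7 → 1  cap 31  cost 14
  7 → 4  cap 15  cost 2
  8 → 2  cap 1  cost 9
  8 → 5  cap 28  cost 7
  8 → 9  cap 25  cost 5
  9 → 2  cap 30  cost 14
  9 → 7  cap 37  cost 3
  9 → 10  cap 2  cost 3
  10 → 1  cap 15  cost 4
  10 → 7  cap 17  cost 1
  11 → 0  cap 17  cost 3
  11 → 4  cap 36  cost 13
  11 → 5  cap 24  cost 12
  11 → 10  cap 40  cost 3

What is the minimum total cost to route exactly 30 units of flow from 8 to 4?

shortest-cost path #1: 8→9→7→4 push 15 @ unit cost 10 (adds 150)
shortest-cost path #2: 8→5→4 push 15 @ unit cost 17 (adds 255)
total cost = 405

Minimum cost for 30 units: 405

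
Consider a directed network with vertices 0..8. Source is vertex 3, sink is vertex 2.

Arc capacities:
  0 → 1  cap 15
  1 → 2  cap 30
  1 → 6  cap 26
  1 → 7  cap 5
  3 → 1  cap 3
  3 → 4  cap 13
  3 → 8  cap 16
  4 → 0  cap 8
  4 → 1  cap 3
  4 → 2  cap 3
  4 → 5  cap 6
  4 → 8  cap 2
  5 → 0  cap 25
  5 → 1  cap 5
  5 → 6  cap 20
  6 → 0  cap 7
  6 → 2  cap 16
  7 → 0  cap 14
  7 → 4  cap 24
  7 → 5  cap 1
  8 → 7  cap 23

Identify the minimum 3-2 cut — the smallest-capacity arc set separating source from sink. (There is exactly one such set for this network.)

augment #1: 3→1→2 push 3
augment #2: 3→4→2 push 3
augment #3: 3→4→1→2 push 3
augment #4: 3→4→0→1→2 push 7
augment #5: 3→8→7→0→1→2 push 8
augment #6: 3→8→7→5→1→2 push 1
augment #7: 3→8→7→4→5→1→2 push 4
augment #8: 3→8→7→4→5→6→2 push 2
max flow = 31; residual-reachable set from 3 gives S-side
cut edges (S→T): {(0,1), (3,1), (4,1), (4,2), (4,5), (7,5)} total cap 31

Min-cut arcs: {(0,1), (3,1), (4,1), (4,2), (4,5), (7,5)} (total capacity 31)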